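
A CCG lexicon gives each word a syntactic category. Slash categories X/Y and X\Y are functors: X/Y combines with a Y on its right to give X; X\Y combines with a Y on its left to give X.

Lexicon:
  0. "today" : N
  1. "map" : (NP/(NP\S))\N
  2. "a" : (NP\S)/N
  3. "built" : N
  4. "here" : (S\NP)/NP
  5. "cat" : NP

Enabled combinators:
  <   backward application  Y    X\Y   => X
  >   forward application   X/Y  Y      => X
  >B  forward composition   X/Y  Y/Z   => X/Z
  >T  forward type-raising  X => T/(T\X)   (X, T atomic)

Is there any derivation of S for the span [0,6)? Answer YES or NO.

[0,6] S   <
  [0,4] NP   >
    [0,2] NP/(NP\S)   <
      [0,1] "today" : N
      [1,2] "map" : (NP/(NP\S))\N
    [2,4] NP\S   >
      [2,3] "a" : (NP\S)/N
      [3,4] "built" : N
  [4,6] S\NP   >
    [4,5] "here" : (S\NP)/NP
    [5,6] "cat" : NP

YES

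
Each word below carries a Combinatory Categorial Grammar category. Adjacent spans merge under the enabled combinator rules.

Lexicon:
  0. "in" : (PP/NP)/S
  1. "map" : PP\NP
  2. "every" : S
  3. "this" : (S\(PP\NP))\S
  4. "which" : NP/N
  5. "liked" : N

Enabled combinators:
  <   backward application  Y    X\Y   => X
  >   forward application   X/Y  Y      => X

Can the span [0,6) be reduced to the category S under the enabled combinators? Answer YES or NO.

(PP/NP)/S PP\NP S (S\(PP\NP))\S NP/N N
CKY chart[0,6] = {PP}; S ∉ chart

NO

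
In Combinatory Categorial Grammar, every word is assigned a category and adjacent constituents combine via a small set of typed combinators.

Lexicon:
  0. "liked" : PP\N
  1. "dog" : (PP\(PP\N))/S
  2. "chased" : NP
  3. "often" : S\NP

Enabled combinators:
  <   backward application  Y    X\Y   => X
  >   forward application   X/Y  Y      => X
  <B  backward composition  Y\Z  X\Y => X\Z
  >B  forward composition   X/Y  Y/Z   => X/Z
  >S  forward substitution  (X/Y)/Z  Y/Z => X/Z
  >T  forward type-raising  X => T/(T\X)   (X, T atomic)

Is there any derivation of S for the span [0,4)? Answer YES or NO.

NO

PP\N (PP\(PP\N))/S NP S\NP
CKY chart[0,4] = {N/(N\PP), NP/(NP\PP), PP, PP/(PP\PP), S/(S\PP)}; S ∉ chart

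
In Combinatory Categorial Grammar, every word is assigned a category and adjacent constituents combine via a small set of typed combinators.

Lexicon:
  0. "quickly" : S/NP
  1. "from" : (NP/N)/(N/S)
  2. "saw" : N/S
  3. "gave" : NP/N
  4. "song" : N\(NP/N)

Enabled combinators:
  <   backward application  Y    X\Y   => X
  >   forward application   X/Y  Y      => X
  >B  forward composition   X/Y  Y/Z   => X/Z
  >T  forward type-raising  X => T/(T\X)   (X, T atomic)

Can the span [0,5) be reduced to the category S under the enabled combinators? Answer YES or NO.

YES

[0,5] S   >
  [0,3] S/N   >B
    [0,1] "quickly" : S/NP
    [1,3] NP/N   >
      [1,2] "from" : (NP/N)/(N/S)
      [2,3] "saw" : N/S
  [3,5] N   <
    [3,4] "gave" : NP/N
    [4,5] "song" : N\(NP/N)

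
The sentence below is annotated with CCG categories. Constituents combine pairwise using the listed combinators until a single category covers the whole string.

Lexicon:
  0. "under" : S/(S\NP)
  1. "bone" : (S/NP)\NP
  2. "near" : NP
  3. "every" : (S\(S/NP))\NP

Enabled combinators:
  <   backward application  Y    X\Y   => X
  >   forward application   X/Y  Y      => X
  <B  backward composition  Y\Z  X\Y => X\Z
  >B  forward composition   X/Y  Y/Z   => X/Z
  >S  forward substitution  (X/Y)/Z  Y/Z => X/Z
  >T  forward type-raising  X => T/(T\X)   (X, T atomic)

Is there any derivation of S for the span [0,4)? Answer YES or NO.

[0,4] S   >
  [0,1] "under" : S/(S\NP)
  [1,4] S\NP   <B
    [1,2] "bone" : (S/NP)\NP
    [2,4] S\(S/NP)   <
      [2,3] "near" : NP
      [3,4] "every" : (S\(S/NP))\NP

YES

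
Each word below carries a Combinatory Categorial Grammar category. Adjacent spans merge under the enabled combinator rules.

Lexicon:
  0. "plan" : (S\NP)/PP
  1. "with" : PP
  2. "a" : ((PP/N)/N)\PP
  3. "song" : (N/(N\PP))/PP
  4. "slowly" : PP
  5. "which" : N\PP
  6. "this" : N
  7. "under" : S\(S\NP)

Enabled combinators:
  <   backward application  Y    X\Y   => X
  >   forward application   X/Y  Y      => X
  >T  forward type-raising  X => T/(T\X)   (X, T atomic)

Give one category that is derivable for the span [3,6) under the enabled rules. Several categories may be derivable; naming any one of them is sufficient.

[0,8] S   <
  [0,7] S\NP   >
    [0,1] "plan" : (S\NP)/PP
    [1,7] PP   >
      [1,6] PP/N   >
        [1,3] (PP/N)/N   <
          [1,2] "with" : PP
          [2,3] "a" : ((PP/N)/N)\PP
        [3,6] N   >
          [3,5] N/(N\PP)   >
            [3,4] "song" : (N/(N\PP))/PP
            [4,5] "slowly" : PP
          [5,6] "which" : N\PP
      [6,7] "this" : N
  [7,8] "under" : S\(S\NP)

N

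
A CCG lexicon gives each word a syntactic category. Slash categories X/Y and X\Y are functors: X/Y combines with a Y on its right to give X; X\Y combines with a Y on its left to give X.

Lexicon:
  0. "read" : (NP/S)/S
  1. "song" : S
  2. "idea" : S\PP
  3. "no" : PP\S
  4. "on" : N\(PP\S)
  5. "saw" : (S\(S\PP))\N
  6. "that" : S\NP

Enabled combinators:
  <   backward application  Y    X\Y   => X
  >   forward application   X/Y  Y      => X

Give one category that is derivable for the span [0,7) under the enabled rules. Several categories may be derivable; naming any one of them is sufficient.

S

[0,7] S   <
  [0,6] NP   >
    [0,2] NP/S   >
      [0,1] "read" : (NP/S)/S
      [1,2] "song" : S
    [2,6] S   <
      [2,3] "idea" : S\PP
      [3,6] S\(S\PP)   <
        [3,5] N   <
          [3,4] "no" : PP\S
          [4,5] "on" : N\(PP\S)
        [5,6] "saw" : (S\(S\PP))\N
  [6,7] "that" : S\NP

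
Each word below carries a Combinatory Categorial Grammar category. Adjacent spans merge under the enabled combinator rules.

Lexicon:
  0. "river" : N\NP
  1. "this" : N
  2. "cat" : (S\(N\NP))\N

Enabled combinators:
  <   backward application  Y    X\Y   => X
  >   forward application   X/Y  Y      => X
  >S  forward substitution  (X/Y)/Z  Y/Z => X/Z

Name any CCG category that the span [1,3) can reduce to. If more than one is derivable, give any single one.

[0,3] S   <
  [0,1] "river" : N\NP
  [1,3] S\(N\NP)   <
    [1,2] "this" : N
    [2,3] "cat" : (S\(N\NP))\N

S\(N\NP)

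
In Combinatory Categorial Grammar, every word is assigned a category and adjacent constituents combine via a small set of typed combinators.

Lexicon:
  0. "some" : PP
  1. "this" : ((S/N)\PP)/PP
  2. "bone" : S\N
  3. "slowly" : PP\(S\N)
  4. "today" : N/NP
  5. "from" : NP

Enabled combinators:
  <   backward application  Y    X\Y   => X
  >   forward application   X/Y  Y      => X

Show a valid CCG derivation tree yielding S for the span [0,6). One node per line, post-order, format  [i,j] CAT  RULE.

[0,1] PP  lex  "some"
[1,2] ((S/N)\PP)/PP  lex  "this"
[2,3] S\N  lex  "bone"
[3,4] PP\(S\N)  lex  "slowly"
[2,4] PP  <  k=3
[1,4] (S/N)\PP  >  k=2
[0,4] S/N  <  k=1
[4,5] N/NP  lex  "today"
[5,6] NP  lex  "from"
[4,6] N  >  k=5
[0,6] S  >  k=4

[0,6] S   >
  [0,4] S/N   <
    [0,1] "some" : PP
    [1,4] (S/N)\PP   >
      [1,2] "this" : ((S/N)\PP)/PP
      [2,4] PP   <
        [2,3] "bone" : S\N
        [3,4] "slowly" : PP\(S\N)
  [4,6] N   >
    [4,5] "today" : N/NP
    [5,6] "from" : NP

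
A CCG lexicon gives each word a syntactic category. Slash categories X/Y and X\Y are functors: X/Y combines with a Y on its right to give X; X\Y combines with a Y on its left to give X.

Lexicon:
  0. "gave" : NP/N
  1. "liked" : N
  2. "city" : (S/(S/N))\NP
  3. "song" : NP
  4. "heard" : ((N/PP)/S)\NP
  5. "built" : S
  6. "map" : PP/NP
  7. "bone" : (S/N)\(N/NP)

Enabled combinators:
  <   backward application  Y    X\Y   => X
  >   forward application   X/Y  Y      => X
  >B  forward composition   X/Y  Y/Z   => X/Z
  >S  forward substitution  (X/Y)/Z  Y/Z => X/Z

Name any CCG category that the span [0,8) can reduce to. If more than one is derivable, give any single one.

[0,8] S   >
  [0,3] S/(S/N)   <
    [0,2] NP   >
      [0,1] "gave" : NP/N
      [1,2] "liked" : N
    [2,3] "city" : (S/(S/N))\NP
  [3,8] S/N   <
    [3,7] N/NP   >B
      [3,6] N/PP   >
        [3,5] (N/PP)/S   <
          [3,4] "song" : NP
          [4,5] "heard" : ((N/PP)/S)\NP
        [5,6] "built" : S
      [6,7] "map" : PP/NP
    [7,8] "bone" : (S/N)\(N/NP)

S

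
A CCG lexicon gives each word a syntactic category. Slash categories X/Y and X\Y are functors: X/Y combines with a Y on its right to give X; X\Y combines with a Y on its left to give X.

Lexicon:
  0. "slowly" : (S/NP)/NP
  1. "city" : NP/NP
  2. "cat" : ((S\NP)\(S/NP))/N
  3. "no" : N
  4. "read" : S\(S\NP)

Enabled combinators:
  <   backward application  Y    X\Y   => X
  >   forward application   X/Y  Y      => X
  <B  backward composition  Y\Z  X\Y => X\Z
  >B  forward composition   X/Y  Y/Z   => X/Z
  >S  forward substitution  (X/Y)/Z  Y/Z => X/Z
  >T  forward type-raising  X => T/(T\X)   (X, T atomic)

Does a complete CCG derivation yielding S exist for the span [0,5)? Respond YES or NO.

YES

[0,5] S   <
  [0,4] S\NP   <
    [0,2] S/NP   >S
      [0,1] "slowly" : (S/NP)/NP
      [1,2] "city" : NP/NP
    [2,4] (S\NP)\(S/NP)   >
      [2,3] "cat" : ((S\NP)\(S/NP))/N
      [3,4] "no" : N
  [4,5] "read" : S\(S\NP)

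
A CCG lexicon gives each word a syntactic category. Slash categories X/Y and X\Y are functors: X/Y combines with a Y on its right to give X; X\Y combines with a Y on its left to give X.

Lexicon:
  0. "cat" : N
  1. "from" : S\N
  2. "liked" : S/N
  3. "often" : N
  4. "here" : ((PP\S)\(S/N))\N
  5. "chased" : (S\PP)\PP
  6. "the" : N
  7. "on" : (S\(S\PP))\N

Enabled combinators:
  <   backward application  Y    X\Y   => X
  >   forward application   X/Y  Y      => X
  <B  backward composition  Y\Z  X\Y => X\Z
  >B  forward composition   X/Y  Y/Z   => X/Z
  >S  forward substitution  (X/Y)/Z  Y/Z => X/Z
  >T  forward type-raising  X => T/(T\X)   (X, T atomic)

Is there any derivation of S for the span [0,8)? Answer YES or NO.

[0,8] S   <
  [0,6] S\PP   <
    [0,5] PP   <
      [0,2] S   >
        [0,1] S/(S\N)   >T
          [0,1] "cat" : N
        [1,2] "from" : S\N
      [2,5] PP\S   <
        [2,3] "liked" : S/N
        [3,5] (PP\S)\(S/N)   <
          [3,4] "often" : N
          [4,5] "here" : ((PP\S)\(S/N))\N
    [5,6] "chased" : (S\PP)\PP
  [6,8] S\(S\PP)   <
    [6,7] "the" : N
    [7,8] "on" : (S\(S\PP))\N

YES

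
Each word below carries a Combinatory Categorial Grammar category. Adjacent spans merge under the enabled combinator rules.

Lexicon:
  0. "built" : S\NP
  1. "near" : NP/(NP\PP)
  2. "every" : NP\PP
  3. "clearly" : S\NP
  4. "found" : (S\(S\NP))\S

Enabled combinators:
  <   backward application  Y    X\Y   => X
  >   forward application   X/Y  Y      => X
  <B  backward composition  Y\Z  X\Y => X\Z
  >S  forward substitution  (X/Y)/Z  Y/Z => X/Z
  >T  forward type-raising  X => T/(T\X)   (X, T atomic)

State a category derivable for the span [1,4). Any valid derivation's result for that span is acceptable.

S

[0,5] S   <
  [0,1] "built" : S\NP
  [1,5] S\(S\NP)   <
    [1,4] S   <
      [1,3] NP   >
        [1,2] "near" : NP/(NP\PP)
        [2,3] "every" : NP\PP
      [3,4] "clearly" : S\NP
    [4,5] "found" : (S\(S\NP))\S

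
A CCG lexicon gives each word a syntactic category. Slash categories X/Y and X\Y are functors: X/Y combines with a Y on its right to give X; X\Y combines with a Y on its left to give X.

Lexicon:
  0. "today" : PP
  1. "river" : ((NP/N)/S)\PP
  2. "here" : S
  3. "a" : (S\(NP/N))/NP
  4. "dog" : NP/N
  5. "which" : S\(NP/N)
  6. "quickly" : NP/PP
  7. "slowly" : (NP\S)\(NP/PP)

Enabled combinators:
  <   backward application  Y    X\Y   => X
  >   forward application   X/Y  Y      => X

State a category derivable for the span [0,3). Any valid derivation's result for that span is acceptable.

[0,8] S   <
  [0,3] NP/N   >
    [0,2] (NP/N)/S   <
      [0,1] "today" : PP
      [1,2] "river" : ((NP/N)/S)\PP
    [2,3] "here" : S
  [3,8] S\(NP/N)   >
    [3,4] "a" : (S\(NP/N))/NP
    [4,8] NP   <
      [4,6] S   <
        [4,5] "dog" : NP/N
        [5,6] "which" : S\(NP/N)
      [6,8] NP\S   <
        [6,7] "quickly" : NP/PP
        [7,8] "slowly" : (NP\S)\(NP/PP)

NP/N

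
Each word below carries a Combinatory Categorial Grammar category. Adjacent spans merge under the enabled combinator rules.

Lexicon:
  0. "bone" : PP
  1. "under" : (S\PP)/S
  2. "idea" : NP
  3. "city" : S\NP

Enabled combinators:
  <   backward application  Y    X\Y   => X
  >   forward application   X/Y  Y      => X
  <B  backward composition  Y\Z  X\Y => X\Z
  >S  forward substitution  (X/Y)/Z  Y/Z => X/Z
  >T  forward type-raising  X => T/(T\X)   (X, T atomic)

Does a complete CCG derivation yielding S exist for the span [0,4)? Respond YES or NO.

[0,4] S   <
  [0,1] "bone" : PP
  [1,4] S\PP   >
    [1,2] "under" : (S\PP)/S
    [2,4] S   <
      [2,3] "idea" : NP
      [3,4] "city" : S\NP

YES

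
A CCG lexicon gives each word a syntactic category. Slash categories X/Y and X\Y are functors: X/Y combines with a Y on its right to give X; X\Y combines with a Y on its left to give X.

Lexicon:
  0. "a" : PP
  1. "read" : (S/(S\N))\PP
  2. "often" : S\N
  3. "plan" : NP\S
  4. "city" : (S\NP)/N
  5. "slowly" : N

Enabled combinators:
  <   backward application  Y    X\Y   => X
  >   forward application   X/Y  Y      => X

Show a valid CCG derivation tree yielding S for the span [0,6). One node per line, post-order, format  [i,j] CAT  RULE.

[0,6] S   <
  [0,4] NP   <
    [0,3] S   >
      [0,2] S/(S\N)   <
        [0,1] "a" : PP
        [1,2] "read" : (S/(S\N))\PP
      [2,3] "often" : S\N
    [3,4] "plan" : NP\S
  [4,6] S\NP   >
    [4,5] "city" : (S\NP)/N
    [5,6] "slowly" : N

[0,1] PP  lex  "a"
[1,2] (S/(S\N))\PP  lex  "read"
[0,2] S/(S\N)  <  k=1
[2,3] S\N  lex  "often"
[0,3] S  >  k=2
[3,4] NP\S  lex  "plan"
[0,4] NP  <  k=3
[4,5] (S\NP)/N  lex  "city"
[5,6] N  lex  "slowly"
[4,6] S\NP  >  k=5
[0,6] S  <  k=4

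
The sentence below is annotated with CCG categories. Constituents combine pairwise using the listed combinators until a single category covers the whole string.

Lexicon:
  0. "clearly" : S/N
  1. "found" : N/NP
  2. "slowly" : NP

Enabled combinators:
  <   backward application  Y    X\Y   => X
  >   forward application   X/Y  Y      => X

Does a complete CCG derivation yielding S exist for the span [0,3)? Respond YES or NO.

YES

[0,3] S   >
  [0,1] "clearly" : S/N
  [1,3] N   >
    [1,2] "found" : N/NP
    [2,3] "slowly" : NP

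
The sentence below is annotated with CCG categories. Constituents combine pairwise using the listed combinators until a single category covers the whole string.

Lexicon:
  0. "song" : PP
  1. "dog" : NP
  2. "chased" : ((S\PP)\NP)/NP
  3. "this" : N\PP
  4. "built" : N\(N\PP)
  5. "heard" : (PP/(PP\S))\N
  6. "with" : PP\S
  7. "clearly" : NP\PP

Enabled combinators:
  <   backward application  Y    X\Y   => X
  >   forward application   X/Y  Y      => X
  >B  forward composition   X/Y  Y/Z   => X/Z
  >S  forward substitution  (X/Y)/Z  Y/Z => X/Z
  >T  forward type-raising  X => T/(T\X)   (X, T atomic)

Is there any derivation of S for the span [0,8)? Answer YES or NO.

YES

[0,8] S   <
  [0,1] "song" : PP
  [1,8] S\PP   <
    [1,2] "dog" : NP
    [2,8] (S\PP)\NP   >
      [2,3] "chased" : ((S\PP)\NP)/NP
      [3,8] NP   <
        [3,7] PP   >
          [3,6] PP/(PP\S)   <
            [3,5] N   <
              [3,4] "this" : N\PP
              [4,5] "built" : N\(N\PP)
            [5,6] "heard" : (PP/(PP\S))\N
          [6,7] "with" : PP\S
        [7,8] "clearly" : NP\PP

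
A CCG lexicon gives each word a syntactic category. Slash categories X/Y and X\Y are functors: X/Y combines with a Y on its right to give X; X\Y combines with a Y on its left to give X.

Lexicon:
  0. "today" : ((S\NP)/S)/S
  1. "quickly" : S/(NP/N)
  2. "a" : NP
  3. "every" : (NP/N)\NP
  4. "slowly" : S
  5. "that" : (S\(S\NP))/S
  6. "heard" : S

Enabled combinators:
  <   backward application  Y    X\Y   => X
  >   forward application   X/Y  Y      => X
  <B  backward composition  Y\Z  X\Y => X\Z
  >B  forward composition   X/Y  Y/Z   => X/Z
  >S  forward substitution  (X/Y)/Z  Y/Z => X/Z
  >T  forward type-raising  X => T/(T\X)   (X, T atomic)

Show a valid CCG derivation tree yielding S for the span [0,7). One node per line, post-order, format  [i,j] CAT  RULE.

[0,7] S   <
  [0,5] S\NP   >
    [0,4] (S\NP)/S   >
      [0,1] "today" : ((S\NP)/S)/S
      [1,4] S   >
        [1,2] "quickly" : S/(NP/N)
        [2,4] NP/N   <
          [2,3] "a" : NP
          [3,4] "every" : (NP/N)\NP
    [4,5] "slowly" : S
  [5,7] S\(S\NP)   >
    [5,6] "that" : (S\(S\NP))/S
    [6,7] "heard" : S

[0,1] ((S\NP)/S)/S  lex  "today"
[1,2] S/(NP/N)  lex  "quickly"
[2,3] NP  lex  "a"
[3,4] (NP/N)\NP  lex  "every"
[2,4] NP/N  <  k=3
[1,4] S  >  k=2
[0,4] (S\NP)/S  >  k=1
[4,5] S  lex  "slowly"
[0,5] S\NP  >  k=4
[5,6] (S\(S\NP))/S  lex  "that"
[6,7] S  lex  "heard"
[5,7] S\(S\NP)  >  k=6
[0,7] S  <  k=5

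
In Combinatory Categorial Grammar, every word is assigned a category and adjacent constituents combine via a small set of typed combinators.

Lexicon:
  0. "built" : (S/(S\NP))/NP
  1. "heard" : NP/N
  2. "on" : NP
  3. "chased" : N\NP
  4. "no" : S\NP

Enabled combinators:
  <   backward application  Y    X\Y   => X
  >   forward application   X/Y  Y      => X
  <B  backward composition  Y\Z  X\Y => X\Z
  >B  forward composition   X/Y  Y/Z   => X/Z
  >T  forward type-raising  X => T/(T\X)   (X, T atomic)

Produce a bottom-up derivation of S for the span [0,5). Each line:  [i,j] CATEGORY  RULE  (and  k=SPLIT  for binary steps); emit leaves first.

[0,5] S   >
  [0,4] S/(S\NP)   >
    [0,1] "built" : (S/(S\NP))/NP
    [1,4] NP   >
      [1,2] "heard" : NP/N
      [2,4] N   >
        [2,3] N/(N\NP)   >T
          [2,3] "on" : NP
        [3,4] "chased" : N\NP
  [4,5] "no" : S\NP

[0,1] (S/(S\NP))/NP  lex  "built"
[1,2] NP/N  lex  "heard"
[2,3] NP  lex  "on"
[2,3] N/(N\NP)  >T
[3,4] N\NP  lex  "chased"
[2,4] N  >  k=3
[1,4] NP  >  k=2
[0,4] S/(S\NP)  >  k=1
[4,5] S\NP  lex  "no"
[0,5] S  >  k=4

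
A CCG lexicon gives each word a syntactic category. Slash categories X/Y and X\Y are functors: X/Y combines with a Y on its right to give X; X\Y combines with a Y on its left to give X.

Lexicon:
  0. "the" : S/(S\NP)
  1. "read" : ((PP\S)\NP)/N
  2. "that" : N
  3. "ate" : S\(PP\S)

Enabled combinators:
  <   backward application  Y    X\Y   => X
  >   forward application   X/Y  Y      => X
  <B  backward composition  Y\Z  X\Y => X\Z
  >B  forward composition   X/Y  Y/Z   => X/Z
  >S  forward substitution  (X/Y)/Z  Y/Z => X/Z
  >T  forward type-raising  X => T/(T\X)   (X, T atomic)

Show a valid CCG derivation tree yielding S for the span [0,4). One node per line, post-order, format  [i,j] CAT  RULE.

[0,4] S   >
  [0,1] "the" : S/(S\NP)
  [1,4] S\NP   <B
    [1,3] (PP\S)\NP   >
      [1,2] "read" : ((PP\S)\NP)/N
      [2,3] "that" : N
    [3,4] "ate" : S\(PP\S)

[0,1] S/(S\NP)  lex  "the"
[1,2] ((PP\S)\NP)/N  lex  "read"
[2,3] N  lex  "that"
[1,3] (PP\S)\NP  >  k=2
[3,4] S\(PP\S)  lex  "ate"
[1,4] S\NP  <B  k=3
[0,4] S  >  k=1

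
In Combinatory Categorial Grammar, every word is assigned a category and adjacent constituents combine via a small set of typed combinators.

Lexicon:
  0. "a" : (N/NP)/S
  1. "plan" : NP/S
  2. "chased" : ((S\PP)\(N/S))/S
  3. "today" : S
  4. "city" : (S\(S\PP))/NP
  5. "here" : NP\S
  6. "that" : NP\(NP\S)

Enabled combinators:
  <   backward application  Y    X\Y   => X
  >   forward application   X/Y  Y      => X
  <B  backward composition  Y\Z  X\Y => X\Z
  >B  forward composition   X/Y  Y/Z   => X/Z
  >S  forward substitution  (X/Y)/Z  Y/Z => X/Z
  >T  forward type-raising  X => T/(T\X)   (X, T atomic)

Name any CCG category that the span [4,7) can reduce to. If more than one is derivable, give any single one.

S\(S\PP)

[0,7] S   <
  [0,4] S\PP   <
    [0,2] N/S   >S
      [0,1] "a" : (N/NP)/S
      [1,2] "plan" : NP/S
    [2,4] (S\PP)\(N/S)   >
      [2,3] "chased" : ((S\PP)\(N/S))/S
      [3,4] "today" : S
  [4,7] S\(S\PP)   >
    [4,5] "city" : (S\(S\PP))/NP
    [5,7] NP   <
      [5,6] "here" : NP\S
      [6,7] "that" : NP\(NP\S)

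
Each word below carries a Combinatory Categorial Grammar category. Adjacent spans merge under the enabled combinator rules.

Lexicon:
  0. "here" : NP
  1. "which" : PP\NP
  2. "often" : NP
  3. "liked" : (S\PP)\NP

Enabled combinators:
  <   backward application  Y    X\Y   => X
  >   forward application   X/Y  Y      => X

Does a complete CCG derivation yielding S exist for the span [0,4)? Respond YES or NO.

[0,4] S   <
  [0,2] PP   <
    [0,1] "here" : NP
    [1,2] "which" : PP\NP
  [2,4] S\PP   <
    [2,3] "often" : NP
    [3,4] "liked" : (S\PP)\NP

YES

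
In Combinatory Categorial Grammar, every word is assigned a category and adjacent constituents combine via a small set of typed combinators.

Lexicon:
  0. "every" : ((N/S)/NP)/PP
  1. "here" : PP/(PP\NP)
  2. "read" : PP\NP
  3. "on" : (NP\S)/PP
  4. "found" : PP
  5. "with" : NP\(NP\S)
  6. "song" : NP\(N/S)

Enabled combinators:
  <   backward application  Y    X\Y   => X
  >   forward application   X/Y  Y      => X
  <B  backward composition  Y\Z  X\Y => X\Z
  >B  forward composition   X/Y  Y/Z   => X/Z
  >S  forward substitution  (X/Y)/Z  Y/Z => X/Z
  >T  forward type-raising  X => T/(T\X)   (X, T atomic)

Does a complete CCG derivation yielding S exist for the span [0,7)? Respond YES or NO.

NO

((N/S)/NP)/PP PP/(PP\NP) PP\NP (NP\S)/PP PP NP\(NP\S) NP\(N/S)
CKY chart[0,7] = {N/(N\NP), NP, NP/(NP\NP), PP/(PP\NP), S/(S\NP)}; S ∉ chart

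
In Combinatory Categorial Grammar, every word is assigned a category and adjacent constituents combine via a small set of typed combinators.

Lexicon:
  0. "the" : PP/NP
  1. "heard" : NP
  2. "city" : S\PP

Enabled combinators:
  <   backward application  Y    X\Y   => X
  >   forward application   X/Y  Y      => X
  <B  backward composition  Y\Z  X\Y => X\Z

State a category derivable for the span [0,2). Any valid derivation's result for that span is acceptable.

[0,3] S   <
  [0,2] PP   >
    [0,1] "the" : PP/NP
    [1,2] "heard" : NP
  [2,3] "city" : S\PP

PP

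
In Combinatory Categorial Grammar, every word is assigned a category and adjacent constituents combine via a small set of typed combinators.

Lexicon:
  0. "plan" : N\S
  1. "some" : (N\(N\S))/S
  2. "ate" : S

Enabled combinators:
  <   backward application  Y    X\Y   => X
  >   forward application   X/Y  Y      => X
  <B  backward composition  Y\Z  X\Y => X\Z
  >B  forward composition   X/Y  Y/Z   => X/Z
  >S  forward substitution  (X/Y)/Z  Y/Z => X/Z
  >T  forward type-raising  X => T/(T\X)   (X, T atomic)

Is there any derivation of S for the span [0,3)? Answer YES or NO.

NO

N\S (N\(N\S))/S S
CKY chart[0,3] = {N, N/(N\N), NP/(NP\N), PP/(PP\N), S/(S\N)}; S ∉ chart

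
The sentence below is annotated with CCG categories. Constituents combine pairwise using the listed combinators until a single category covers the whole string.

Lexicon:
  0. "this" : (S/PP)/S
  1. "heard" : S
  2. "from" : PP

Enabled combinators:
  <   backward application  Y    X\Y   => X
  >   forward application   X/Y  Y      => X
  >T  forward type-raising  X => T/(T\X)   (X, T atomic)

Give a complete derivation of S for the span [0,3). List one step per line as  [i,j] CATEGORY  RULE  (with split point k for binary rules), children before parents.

[0,1] (S/PP)/S  lex  "this"
[1,2] S  lex  "heard"
[0,2] S/PP  >  k=1
[2,3] PP  lex  "from"
[0,3] S  >  k=2

[0,3] S   >
  [0,2] S/PP   >
    [0,1] "this" : (S/PP)/S
    [1,2] "heard" : S
  [2,3] "from" : PP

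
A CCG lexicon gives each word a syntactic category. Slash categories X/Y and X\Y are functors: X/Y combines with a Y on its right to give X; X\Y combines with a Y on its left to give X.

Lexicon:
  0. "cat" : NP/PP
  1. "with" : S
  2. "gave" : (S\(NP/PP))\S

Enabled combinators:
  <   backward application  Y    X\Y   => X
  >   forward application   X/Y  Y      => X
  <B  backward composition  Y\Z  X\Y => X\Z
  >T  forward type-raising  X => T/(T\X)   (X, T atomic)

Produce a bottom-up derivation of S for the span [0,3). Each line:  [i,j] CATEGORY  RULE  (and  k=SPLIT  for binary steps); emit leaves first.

[0,3] S   <
  [0,1] "cat" : NP/PP
  [1,3] S\(NP/PP)   <
    [1,2] "with" : S
    [2,3] "gave" : (S\(NP/PP))\S

[0,1] NP/PP  lex  "cat"
[1,2] S  lex  "with"
[2,3] (S\(NP/PP))\S  lex  "gave"
[1,3] S\(NP/PP)  <  k=2
[0,3] S  <  k=1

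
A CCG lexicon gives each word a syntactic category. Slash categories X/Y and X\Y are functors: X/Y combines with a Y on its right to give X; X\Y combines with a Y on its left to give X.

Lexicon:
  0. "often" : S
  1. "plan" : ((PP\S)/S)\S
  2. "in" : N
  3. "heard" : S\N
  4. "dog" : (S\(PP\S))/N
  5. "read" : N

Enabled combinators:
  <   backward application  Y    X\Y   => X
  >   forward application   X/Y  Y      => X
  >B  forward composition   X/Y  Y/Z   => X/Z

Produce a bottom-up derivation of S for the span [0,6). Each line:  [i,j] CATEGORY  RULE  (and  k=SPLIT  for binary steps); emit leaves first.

[0,6] S   <
  [0,4] PP\S   >
    [0,2] (PP\S)/S   <
      [0,1] "often" : S
      [1,2] "plan" : ((PP\S)/S)\S
    [2,4] S   <
      [2,3] "in" : N
      [3,4] "heard" : S\N
  [4,6] S\(PP\S)   >
    [4,5] "dog" : (S\(PP\S))/N
    [5,6] "read" : N

[0,1] S  lex  "often"
[1,2] ((PP\S)/S)\S  lex  "plan"
[0,2] (PP\S)/S  <  k=1
[2,3] N  lex  "in"
[3,4] S\N  lex  "heard"
[2,4] S  <  k=3
[0,4] PP\S  >  k=2
[4,5] (S\(PP\S))/N  lex  "dog"
[5,6] N  lex  "read"
[4,6] S\(PP\S)  >  k=5
[0,6] S  <  k=4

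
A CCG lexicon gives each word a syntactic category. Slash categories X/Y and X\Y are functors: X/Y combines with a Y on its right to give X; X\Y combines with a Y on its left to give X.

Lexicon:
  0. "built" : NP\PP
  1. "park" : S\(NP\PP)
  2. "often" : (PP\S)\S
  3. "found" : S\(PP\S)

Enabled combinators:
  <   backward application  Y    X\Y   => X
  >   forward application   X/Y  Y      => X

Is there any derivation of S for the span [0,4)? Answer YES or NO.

YES

[0,4] S   <
  [0,3] PP\S   <
    [0,2] S   <
      [0,1] "built" : NP\PP
      [1,2] "park" : S\(NP\PP)
    [2,3] "often" : (PP\S)\S
  [3,4] "found" : S\(PP\S)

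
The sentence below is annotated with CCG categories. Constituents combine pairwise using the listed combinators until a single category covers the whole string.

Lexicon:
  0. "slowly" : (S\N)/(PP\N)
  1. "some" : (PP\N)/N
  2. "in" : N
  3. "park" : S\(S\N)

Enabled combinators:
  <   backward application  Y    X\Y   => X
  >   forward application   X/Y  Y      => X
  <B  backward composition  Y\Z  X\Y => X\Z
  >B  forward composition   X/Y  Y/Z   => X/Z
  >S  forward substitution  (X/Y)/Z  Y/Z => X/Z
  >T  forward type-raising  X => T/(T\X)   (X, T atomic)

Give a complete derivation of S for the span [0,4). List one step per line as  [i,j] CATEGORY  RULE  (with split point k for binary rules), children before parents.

[0,4] S   <
  [0,3] S\N   >
    [0,1] "slowly" : (S\N)/(PP\N)
    [1,3] PP\N   >
      [1,2] "some" : (PP\N)/N
      [2,3] "in" : N
  [3,4] "park" : S\(S\N)

[0,1] (S\N)/(PP\N)  lex  "slowly"
[1,2] (PP\N)/N  lex  "some"
[2,3] N  lex  "in"
[1,3] PP\N  >  k=2
[0,3] S\N  >  k=1
[3,4] S\(S\N)  lex  "park"
[0,4] S  <  k=3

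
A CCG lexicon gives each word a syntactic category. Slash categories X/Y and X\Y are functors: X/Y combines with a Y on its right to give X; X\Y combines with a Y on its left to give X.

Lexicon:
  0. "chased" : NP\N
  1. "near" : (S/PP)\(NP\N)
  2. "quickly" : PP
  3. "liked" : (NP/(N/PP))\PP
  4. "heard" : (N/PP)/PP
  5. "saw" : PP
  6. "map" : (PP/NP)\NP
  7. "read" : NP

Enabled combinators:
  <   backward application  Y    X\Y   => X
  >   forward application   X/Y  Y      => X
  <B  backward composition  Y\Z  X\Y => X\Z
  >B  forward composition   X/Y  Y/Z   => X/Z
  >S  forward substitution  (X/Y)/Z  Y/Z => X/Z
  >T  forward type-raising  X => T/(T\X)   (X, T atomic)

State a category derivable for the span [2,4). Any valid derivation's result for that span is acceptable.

NP/(N/PP)

[0,8] S   >
  [0,7] S/NP   >B
    [0,2] S/PP   <
      [0,1] "chased" : NP\N
      [1,2] "near" : (S/PP)\(NP\N)
    [2,7] PP/NP   <
      [2,6] NP   >
        [2,5] NP/PP   >B
          [2,4] NP/(N/PP)   <
            [2,3] "quickly" : PP
            [3,4] "liked" : (NP/(N/PP))\PP
          [4,5] "heard" : (N/PP)/PP
        [5,6] "saw" : PP
      [6,7] "map" : (PP/NP)\NP
  [7,8] "read" : NP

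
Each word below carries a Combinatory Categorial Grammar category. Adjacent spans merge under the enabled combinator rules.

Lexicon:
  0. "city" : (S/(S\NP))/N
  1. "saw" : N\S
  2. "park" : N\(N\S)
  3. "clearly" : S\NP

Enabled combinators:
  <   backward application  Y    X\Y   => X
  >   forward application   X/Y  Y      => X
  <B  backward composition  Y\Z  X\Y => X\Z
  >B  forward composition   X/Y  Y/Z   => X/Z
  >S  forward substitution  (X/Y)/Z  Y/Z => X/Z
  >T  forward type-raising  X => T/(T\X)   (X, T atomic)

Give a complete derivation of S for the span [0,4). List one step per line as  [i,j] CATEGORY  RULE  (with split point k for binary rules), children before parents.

[0,1] (S/(S\NP))/N  lex  "city"
[1,2] N\S  lex  "saw"
[2,3] N\(N\S)  lex  "park"
[1,3] N  <  k=2
[0,3] S/(S\NP)  >  k=1
[3,4] S\NP  lex  "clearly"
[0,4] S  >  k=3

[0,4] S   >
  [0,3] S/(S\NP)   >
    [0,1] "city" : (S/(S\NP))/N
    [1,3] N   <
      [1,2] "saw" : N\S
      [2,3] "park" : N\(N\S)
  [3,4] "clearly" : S\NP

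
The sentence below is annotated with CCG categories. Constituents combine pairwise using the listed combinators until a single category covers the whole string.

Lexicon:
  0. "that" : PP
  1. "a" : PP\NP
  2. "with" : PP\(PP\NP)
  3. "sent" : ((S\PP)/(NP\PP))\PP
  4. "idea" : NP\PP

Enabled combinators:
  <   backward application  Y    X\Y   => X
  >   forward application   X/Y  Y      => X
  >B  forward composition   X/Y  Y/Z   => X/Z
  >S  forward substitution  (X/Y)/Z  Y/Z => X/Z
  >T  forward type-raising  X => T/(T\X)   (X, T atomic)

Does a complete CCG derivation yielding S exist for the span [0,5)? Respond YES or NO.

YES

[0,5] S   >
  [0,1] S/(S\PP)   >T
    [0,1] "that" : PP
  [1,5] S\PP   >
    [1,4] (S\PP)/(NP\PP)   <
      [1,3] PP   <
        [1,2] "a" : PP\NP
        [2,3] "with" : PP\(PP\NP)
      [3,4] "sent" : ((S\PP)/(NP\PP))\PP
    [4,5] "idea" : NP\PP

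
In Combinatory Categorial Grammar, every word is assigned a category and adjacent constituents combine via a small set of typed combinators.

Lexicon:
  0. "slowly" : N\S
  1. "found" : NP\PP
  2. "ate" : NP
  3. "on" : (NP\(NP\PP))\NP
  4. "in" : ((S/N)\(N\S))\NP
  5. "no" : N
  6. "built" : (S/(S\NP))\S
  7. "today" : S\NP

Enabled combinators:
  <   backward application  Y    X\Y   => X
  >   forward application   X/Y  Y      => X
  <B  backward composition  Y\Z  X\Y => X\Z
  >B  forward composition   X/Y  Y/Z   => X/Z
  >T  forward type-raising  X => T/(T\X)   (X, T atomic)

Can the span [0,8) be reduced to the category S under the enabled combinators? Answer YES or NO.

YES

[0,8] S   >
  [0,7] S/(S\NP)   <
    [0,6] S   >
      [0,5] S/N   <
        [0,1] "slowly" : N\S
        [1,5] (S/N)\(N\S)   <
          [1,4] NP   <
            [1,2] "found" : NP\PP
            [2,4] NP\(NP\PP)   <
              [2,3] "ate" : NP
              [3,4] "on" : (NP\(NP\PP))\NP
          [4,5] "in" : ((S/N)\(N\S))\NP
      [5,6] "no" : N
    [6,7] "built" : (S/(S\NP))\S
  [7,8] "today" : S\NP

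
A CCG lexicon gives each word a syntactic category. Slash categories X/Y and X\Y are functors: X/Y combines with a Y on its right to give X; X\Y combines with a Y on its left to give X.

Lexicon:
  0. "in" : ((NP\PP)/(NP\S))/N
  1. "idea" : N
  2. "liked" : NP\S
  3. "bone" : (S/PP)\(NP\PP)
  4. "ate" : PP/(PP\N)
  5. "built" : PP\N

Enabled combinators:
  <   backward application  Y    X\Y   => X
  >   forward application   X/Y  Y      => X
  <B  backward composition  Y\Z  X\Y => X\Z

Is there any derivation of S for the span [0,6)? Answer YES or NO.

[0,6] S   >
  [0,4] S/PP   <
    [0,3] NP\PP   >
      [0,2] (NP\PP)/(NP\S)   >
        [0,1] "in" : ((NP\PP)/(NP\S))/N
        [1,2] "idea" : N
      [2,3] "liked" : NP\S
    [3,4] "bone" : (S/PP)\(NP\PP)
  [4,6] PP   >
    [4,5] "ate" : PP/(PP\N)
    [5,6] "built" : PP\N

YES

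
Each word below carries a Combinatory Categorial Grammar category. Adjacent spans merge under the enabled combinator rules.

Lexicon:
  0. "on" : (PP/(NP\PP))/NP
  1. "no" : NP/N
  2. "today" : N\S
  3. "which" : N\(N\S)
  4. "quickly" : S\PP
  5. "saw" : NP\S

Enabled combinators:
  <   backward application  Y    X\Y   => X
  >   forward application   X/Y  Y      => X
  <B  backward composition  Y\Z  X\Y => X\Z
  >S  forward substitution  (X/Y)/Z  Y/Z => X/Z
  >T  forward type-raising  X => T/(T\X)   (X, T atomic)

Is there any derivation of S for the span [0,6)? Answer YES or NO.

(PP/(NP\PP))/NP NP/N N\S N\(N\S) S\PP NP\S
CKY chart[0,6] = {N/(N\PP), NP/(NP\PP), PP, PP/(PP\PP), S/(S\PP)}; S ∉ chart

NO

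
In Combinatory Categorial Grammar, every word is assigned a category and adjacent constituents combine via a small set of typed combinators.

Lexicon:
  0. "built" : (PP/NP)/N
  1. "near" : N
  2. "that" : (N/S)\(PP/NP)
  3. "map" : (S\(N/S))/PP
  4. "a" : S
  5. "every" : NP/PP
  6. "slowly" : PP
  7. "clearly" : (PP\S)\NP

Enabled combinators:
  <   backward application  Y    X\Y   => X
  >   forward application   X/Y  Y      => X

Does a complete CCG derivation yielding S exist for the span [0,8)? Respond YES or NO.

YES

[0,8] S   <
  [0,3] N/S   <
    [0,2] PP/NP   >
      [0,1] "built" : (PP/NP)/N
      [1,2] "near" : N
    [2,3] "that" : (N/S)\(PP/NP)
  [3,8] S\(N/S)   >
    [3,4] "map" : (S\(N/S))/PP
    [4,8] PP   <
      [4,5] "a" : S
      [5,8] PP\S   <
        [5,7] NP   >
          [5,6] "every" : NP/PP
          [6,7] "slowly" : PP
        [7,8] "clearly" : (PP\S)\NP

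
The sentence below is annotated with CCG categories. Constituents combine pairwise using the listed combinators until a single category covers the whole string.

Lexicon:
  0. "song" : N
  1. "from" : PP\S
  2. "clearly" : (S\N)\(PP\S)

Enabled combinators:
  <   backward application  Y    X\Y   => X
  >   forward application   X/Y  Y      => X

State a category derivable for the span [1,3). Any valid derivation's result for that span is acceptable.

S\N

[0,3] S   <
  [0,1] "song" : N
  [1,3] S\N   <
    [1,2] "from" : PP\S
    [2,3] "clearly" : (S\N)\(PP\S)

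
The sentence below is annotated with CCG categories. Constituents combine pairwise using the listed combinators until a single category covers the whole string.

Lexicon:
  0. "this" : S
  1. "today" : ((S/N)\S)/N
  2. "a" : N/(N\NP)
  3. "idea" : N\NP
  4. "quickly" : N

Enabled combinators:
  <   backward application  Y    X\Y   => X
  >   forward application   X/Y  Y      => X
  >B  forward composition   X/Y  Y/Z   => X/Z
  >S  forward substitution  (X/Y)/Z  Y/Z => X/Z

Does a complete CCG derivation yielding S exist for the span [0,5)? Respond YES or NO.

YES

[0,5] S   >
  [0,4] S/N   <
    [0,1] "this" : S
    [1,4] (S/N)\S   >
      [1,2] "today" : ((S/N)\S)/N
      [2,4] N   >
        [2,3] "a" : N/(N\NP)
        [3,4] "idea" : N\NP
  [4,5] "quickly" : N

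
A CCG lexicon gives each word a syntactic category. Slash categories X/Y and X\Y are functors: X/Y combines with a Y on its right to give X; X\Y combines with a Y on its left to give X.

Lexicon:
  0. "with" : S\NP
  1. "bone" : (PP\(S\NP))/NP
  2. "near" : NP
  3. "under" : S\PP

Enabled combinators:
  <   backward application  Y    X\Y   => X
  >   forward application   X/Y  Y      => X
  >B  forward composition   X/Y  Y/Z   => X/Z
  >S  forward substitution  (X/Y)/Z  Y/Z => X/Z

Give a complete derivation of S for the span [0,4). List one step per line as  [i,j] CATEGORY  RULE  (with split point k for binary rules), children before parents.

[0,1] S\NP  lex  "with"
[1,2] (PP\(S\NP))/NP  lex  "bone"
[2,3] NP  lex  "near"
[1,3] PP\(S\NP)  >  k=2
[0,3] PP  <  k=1
[3,4] S\PP  lex  "under"
[0,4] S  <  k=3

[0,4] S   <
  [0,3] PP   <
    [0,1] "with" : S\NP
    [1,3] PP\(S\NP)   >
      [1,2] "bone" : (PP\(S\NP))/NP
      [2,3] "near" : NP
  [3,4] "under" : S\PP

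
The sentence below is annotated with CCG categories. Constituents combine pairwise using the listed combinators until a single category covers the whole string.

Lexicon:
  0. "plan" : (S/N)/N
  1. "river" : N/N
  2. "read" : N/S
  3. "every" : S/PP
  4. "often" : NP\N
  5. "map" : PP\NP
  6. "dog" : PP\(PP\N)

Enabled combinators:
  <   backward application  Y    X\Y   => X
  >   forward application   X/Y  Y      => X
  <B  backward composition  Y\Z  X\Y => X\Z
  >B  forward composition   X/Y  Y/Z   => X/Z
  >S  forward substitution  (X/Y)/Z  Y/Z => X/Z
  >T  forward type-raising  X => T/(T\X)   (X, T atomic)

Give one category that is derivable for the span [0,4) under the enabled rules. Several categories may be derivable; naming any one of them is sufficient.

S/PP

[0,7] S   >
  [0,4] S/PP   >B
    [0,3] S/S   >B
      [0,2] S/N   >S
        [0,1] "plan" : (S/N)/N
        [1,2] "river" : N/N
      [2,3] "read" : N/S
    [3,4] "every" : S/PP
  [4,7] PP   <
    [4,6] PP\N   <B
      [4,5] "often" : NP\N
      [5,6] "map" : PP\NP
    [6,7] "dog" : PP\(PP\N)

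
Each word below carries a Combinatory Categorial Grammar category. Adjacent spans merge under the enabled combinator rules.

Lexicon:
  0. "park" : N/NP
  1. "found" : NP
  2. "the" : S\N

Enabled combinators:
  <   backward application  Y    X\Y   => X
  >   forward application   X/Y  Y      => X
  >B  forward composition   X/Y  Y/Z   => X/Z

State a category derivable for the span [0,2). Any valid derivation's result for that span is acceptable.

N

[0,3] S   <
  [0,2] N   >
    [0,1] "park" : N/NP
    [1,2] "found" : NP
  [2,3] "the" : S\N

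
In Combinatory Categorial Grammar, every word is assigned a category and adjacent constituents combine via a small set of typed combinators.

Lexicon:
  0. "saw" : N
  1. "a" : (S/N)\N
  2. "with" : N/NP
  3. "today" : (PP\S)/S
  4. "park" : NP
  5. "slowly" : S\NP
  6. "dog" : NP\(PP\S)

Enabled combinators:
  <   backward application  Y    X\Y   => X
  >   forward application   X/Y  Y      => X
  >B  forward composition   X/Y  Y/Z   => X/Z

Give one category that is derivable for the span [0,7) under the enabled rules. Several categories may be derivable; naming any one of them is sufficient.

[0,7] S   >
  [0,3] S/NP   >B
    [0,2] S/N   <
      [0,1] "saw" : N
      [1,2] "a" : (S/N)\N
    [2,3] "with" : N/NP
  [3,7] NP   <
    [3,6] PP\S   >
      [3,4] "today" : (PP\S)/S
      [4,6] S   <
        [4,5] "park" : NP
        [5,6] "slowly" : S\NP
    [6,7] "dog" : NP\(PP\S)

S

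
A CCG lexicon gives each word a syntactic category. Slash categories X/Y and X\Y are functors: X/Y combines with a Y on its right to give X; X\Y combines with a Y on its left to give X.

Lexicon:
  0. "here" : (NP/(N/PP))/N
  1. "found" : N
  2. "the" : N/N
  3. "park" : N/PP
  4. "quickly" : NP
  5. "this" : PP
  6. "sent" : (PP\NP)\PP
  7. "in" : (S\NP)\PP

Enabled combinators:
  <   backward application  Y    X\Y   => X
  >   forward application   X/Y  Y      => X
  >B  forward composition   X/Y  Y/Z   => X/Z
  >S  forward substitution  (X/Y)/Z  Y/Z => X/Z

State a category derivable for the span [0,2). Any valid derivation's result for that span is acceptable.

[0,8] S   <
  [0,4] NP   >
    [0,2] NP/(N/PP)   >
      [0,1] "here" : (NP/(N/PP))/N
      [1,2] "found" : N
    [2,4] N/PP   >B
      [2,3] "the" : N/N
      [3,4] "park" : N/PP
  [4,8] S\NP   <
    [4,7] PP   <
      [4,5] "quickly" : NP
      [5,7] PP\NP   <
        [5,6] "this" : PP
        [6,7] "sent" : (PP\NP)\PP
    [7,8] "in" : (S\NP)\PP

NP/(N/PP)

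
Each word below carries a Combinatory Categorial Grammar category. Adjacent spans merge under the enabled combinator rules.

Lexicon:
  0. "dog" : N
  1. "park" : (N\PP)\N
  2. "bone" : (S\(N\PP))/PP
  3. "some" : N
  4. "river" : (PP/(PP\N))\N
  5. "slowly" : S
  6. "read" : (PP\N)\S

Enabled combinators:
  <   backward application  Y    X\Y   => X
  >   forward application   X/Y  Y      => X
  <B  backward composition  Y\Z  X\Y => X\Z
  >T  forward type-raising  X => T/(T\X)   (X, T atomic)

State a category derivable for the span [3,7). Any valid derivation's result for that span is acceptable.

[0,7] S   <
  [0,2] N\PP   <
    [0,1] "dog" : N
    [1,2] "park" : (N\PP)\N
  [2,7] S\(N\PP)   >
    [2,3] "bone" : (S\(N\PP))/PP
    [3,7] PP   >
      [3,5] PP/(PP\N)   <
        [3,4] "some" : N
        [4,5] "river" : (PP/(PP\N))\N
      [5,7] PP\N   <
        [5,6] "slowly" : S
        [6,7] "read" : (PP\N)\S

PP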